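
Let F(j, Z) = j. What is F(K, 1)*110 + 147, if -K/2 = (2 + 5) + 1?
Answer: -1613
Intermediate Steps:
K = -16 (K = -2*((2 + 5) + 1) = -2*(7 + 1) = -2*8 = -16)
F(K, 1)*110 + 147 = -16*110 + 147 = -1760 + 147 = -1613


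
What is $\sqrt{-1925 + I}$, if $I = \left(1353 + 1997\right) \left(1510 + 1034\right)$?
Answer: $5 \sqrt{340819} \approx 2919.0$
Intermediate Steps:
$I = 8522400$ ($I = 3350 \cdot 2544 = 8522400$)
$\sqrt{-1925 + I} = \sqrt{-1925 + 8522400} = \sqrt{8520475} = 5 \sqrt{340819}$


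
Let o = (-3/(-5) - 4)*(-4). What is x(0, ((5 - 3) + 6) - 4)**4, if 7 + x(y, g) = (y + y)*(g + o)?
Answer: 2401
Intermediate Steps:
o = 68/5 (o = (-3*(-1/5) - 4)*(-4) = (3/5 - 4)*(-4) = -17/5*(-4) = 68/5 ≈ 13.600)
x(y, g) = -7 + 2*y*(68/5 + g) (x(y, g) = -7 + (y + y)*(g + 68/5) = -7 + (2*y)*(68/5 + g) = -7 + 2*y*(68/5 + g))
x(0, ((5 - 3) + 6) - 4)**4 = (-7 + (136/5)*0 + 2*(((5 - 3) + 6) - 4)*0)**4 = (-7 + 0 + 2*((2 + 6) - 4)*0)**4 = (-7 + 0 + 2*(8 - 4)*0)**4 = (-7 + 0 + 2*4*0)**4 = (-7 + 0 + 0)**4 = (-7)**4 = 2401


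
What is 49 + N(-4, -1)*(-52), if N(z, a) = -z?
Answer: -159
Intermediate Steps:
49 + N(-4, -1)*(-52) = 49 - 1*(-4)*(-52) = 49 + 4*(-52) = 49 - 208 = -159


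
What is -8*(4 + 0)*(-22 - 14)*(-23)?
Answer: -26496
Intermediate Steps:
-8*(4 + 0)*(-22 - 14)*(-23) = -32*(-36)*(-23) = -8*(-144)*(-23) = 1152*(-23) = -26496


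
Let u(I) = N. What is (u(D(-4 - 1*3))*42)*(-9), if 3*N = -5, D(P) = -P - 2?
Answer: 630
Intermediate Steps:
D(P) = -2 - P
N = -5/3 (N = (1/3)*(-5) = -5/3 ≈ -1.6667)
u(I) = -5/3
(u(D(-4 - 1*3))*42)*(-9) = -5/3*42*(-9) = -70*(-9) = 630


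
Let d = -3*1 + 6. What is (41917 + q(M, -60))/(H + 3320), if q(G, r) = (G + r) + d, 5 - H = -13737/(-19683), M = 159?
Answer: 275686659/21810746 ≈ 12.640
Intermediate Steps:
d = 3 (d = -3 + 6 = 3)
H = 28226/6561 (H = 5 - (-13737)/(-19683) = 5 - (-13737)*(-1)/19683 = 5 - 1*4579/6561 = 5 - 4579/6561 = 28226/6561 ≈ 4.3021)
q(G, r) = 3 + G + r (q(G, r) = (G + r) + 3 = 3 + G + r)
(41917 + q(M, -60))/(H + 3320) = (41917 + (3 + 159 - 60))/(28226/6561 + 3320) = (41917 + 102)/(21810746/6561) = 42019*(6561/21810746) = 275686659/21810746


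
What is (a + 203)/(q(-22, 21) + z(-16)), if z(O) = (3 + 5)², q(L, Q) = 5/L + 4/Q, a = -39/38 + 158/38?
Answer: 1809423/561469 ≈ 3.2227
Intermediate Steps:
a = 119/38 (a = -39*1/38 + 158*(1/38) = -39/38 + 79/19 = 119/38 ≈ 3.1316)
q(L, Q) = 4/Q + 5/L
z(O) = 64 (z(O) = 8² = 64)
(a + 203)/(q(-22, 21) + z(-16)) = (119/38 + 203)/((4/21 + 5/(-22)) + 64) = 7833/(38*((4*(1/21) + 5*(-1/22)) + 64)) = 7833/(38*((4/21 - 5/22) + 64)) = 7833/(38*(-17/462 + 64)) = 7833/(38*(29551/462)) = (7833/38)*(462/29551) = 1809423/561469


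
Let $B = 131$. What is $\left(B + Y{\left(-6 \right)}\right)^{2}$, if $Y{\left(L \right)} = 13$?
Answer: $20736$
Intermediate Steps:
$\left(B + Y{\left(-6 \right)}\right)^{2} = \left(131 + 13\right)^{2} = 144^{2} = 20736$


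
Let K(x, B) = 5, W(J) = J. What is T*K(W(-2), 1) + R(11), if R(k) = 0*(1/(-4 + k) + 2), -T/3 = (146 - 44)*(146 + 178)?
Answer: -495720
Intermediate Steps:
T = -99144 (T = -3*(146 - 44)*(146 + 178) = -306*324 = -3*33048 = -99144)
R(k) = 0 (R(k) = 0*(2 + 1/(-4 + k)) = 0)
T*K(W(-2), 1) + R(11) = -99144*5 + 0 = -495720 + 0 = -495720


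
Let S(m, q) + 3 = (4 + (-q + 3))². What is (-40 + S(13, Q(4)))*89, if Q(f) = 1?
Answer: -623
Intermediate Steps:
S(m, q) = -3 + (7 - q)² (S(m, q) = -3 + (4 + (-q + 3))² = -3 + (4 + (3 - q))² = -3 + (7 - q)²)
(-40 + S(13, Q(4)))*89 = (-40 + (-3 + (-7 + 1)²))*89 = (-40 + (-3 + (-6)²))*89 = (-40 + (-3 + 36))*89 = (-40 + 33)*89 = -7*89 = -623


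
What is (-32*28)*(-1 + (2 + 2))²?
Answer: -8064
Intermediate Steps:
(-32*28)*(-1 + (2 + 2))² = -896*(-1 + 4)² = -896*3² = -896*9 = -8064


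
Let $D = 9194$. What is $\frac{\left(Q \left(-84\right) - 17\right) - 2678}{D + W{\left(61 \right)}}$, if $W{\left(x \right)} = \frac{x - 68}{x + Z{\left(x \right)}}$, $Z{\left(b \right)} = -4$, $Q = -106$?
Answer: $\frac{353913}{524051} \approx 0.67534$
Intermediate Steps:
$W{\left(x \right)} = \frac{-68 + x}{-4 + x}$ ($W{\left(x \right)} = \frac{x - 68}{x - 4} = \frac{-68 + x}{-4 + x}$)
$\frac{\left(Q \left(-84\right) - 17\right) - 2678}{D + W{\left(61 \right)}} = \frac{\left(\left(-106\right) \left(-84\right) - 17\right) - 2678}{9194 + \frac{-68 + 61}{-4 + 61}} = \frac{\left(8904 - 17\right) - 2678}{9194 + \frac{1}{57} \left(-7\right)} = \frac{8887 - 2678}{9194 + \frac{1}{57} \left(-7\right)} = \frac{6209}{9194 - \frac{7}{57}} = \frac{6209}{\frac{524051}{57}} = 6209 \cdot \frac{57}{524051} = \frac{353913}{524051}$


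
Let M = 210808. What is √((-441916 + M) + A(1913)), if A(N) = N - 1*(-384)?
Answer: 11*I*√1891 ≈ 478.34*I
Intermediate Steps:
A(N) = 384 + N (A(N) = N + 384 = 384 + N)
√((-441916 + M) + A(1913)) = √((-441916 + 210808) + (384 + 1913)) = √(-231108 + 2297) = √(-228811) = 11*I*√1891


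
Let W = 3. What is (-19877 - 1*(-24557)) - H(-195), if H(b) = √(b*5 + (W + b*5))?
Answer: 4680 - I*√1947 ≈ 4680.0 - 44.125*I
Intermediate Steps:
H(b) = √(3 + 10*b) (H(b) = √(b*5 + (3 + b*5)) = √(5*b + (3 + 5*b)) = √(3 + 10*b))
(-19877 - 1*(-24557)) - H(-195) = (-19877 - 1*(-24557)) - √(3 + 10*(-195)) = (-19877 + 24557) - √(3 - 1950) = 4680 - √(-1947) = 4680 - I*√1947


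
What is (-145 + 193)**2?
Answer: 2304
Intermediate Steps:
(-145 + 193)**2 = 48**2 = 2304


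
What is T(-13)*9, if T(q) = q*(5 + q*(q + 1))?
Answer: -18837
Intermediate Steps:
T(q) = q*(5 + q*(1 + q))
T(-13)*9 = -13*(5 - 13 + (-13)**2)*9 = -13*(5 - 13 + 169)*9 = -13*161*9 = -2093*9 = -18837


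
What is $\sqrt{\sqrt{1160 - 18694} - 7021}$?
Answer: $\sqrt{-7021 + i \sqrt{17534}} \approx 0.7901 + 83.795 i$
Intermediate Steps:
$\sqrt{\sqrt{1160 - 18694} - 7021} = \sqrt{\sqrt{-17534} - 7021} = \sqrt{i \sqrt{17534} - 7021} = \sqrt{-7021 + i \sqrt{17534}}$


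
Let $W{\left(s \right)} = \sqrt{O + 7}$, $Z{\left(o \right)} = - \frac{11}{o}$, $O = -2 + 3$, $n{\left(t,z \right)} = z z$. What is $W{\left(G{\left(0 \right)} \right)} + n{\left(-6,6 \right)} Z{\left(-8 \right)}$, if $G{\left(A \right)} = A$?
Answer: $\frac{99}{2} + 2 \sqrt{2} \approx 52.328$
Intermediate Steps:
$n{\left(t,z \right)} = z^{2}$
$O = 1$
$W{\left(s \right)} = 2 \sqrt{2}$ ($W{\left(s \right)} = \sqrt{1 + 7} = \sqrt{8} = 2 \sqrt{2}$)
$W{\left(G{\left(0 \right)} \right)} + n{\left(-6,6 \right)} Z{\left(-8 \right)} = 2 \sqrt{2} + 6^{2} \left(- \frac{11}{-8}\right) = 2 \sqrt{2} + 36 \left(\left(-11\right) \left(- \frac{1}{8}\right)\right) = 2 \sqrt{2} + 36 \cdot \frac{11}{8} = 2 \sqrt{2} + \frac{99}{2} = \frac{99}{2} + 2 \sqrt{2}$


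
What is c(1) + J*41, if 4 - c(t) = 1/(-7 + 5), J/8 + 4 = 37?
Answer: 21657/2 ≈ 10829.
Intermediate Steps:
J = 264 (J = -32 + 8*37 = -32 + 296 = 264)
c(t) = 9/2 (c(t) = 4 - 1/(-7 + 5) = 4 - 1/(-2) = 4 - 1*(-½) = 4 + ½ = 9/2)
c(1) + J*41 = 9/2 + 264*41 = 9/2 + 10824 = 21657/2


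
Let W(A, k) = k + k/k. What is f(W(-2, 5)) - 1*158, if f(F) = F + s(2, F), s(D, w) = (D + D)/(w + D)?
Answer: -303/2 ≈ -151.50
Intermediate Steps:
s(D, w) = 2*D/(D + w) (s(D, w) = (2*D)/(D + w) = 2*D/(D + w))
W(A, k) = 1 + k (W(A, k) = k + 1 = 1 + k)
f(F) = F + 4/(2 + F) (f(F) = F + 2*2/(2 + F) = F + 4/(2 + F))
f(W(-2, 5)) - 1*158 = (4 + (1 + 5)*(2 + (1 + 5)))/(2 + (1 + 5)) - 1*158 = (4 + 6*(2 + 6))/(2 + 6) - 158 = (4 + 6*8)/8 - 158 = (4 + 48)/8 - 158 = (⅛)*52 - 158 = 13/2 - 158 = -303/2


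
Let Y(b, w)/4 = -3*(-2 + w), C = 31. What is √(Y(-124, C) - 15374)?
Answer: I*√15722 ≈ 125.39*I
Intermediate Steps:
Y(b, w) = 24 - 12*w (Y(b, w) = 4*(-3*(-2 + w)) = 4*(6 - 3*w) = 24 - 12*w)
√(Y(-124, C) - 15374) = √((24 - 12*31) - 15374) = √((24 - 372) - 15374) = √(-348 - 15374) = √(-15722) = I*√15722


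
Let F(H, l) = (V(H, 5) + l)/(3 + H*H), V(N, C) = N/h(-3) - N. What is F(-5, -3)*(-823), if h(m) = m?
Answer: -9053/84 ≈ -107.77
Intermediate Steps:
V(N, C) = -4*N/3 (V(N, C) = N/(-3) - N = N*(-⅓) - N = -N/3 - N = -4*N/3)
F(H, l) = (l - 4*H/3)/(3 + H²) (F(H, l) = (-4*H/3 + l)/(3 + H*H) = (l - 4*H/3)/(3 + H²))
F(-5, -3)*(-823) = ((-3 - 4/3*(-5))/(3 + (-5)²))*(-823) = ((-3 + 20/3)/(3 + 25))*(-823) = ((11/3)/28)*(-823) = ((1/28)*(11/3))*(-823) = (11/84)*(-823) = -9053/84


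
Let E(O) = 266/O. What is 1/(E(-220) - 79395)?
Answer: -110/8733583 ≈ -1.2595e-5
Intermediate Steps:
1/(E(-220) - 79395) = 1/(266/(-220) - 79395) = 1/(266*(-1/220) - 79395) = 1/(-133/110 - 79395) = 1/(-8733583/110) = -110/8733583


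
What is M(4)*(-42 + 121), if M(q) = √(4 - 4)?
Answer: 0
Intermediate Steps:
M(q) = 0 (M(q) = √0 = 0)
M(4)*(-42 + 121) = 0*(-42 + 121) = 0*79 = 0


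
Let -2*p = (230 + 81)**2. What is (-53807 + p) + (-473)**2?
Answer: 243123/2 ≈ 1.2156e+5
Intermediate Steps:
p = -96721/2 (p = -(230 + 81)**2/2 = -1/2*311**2 = -1/2*96721 = -96721/2 ≈ -48361.)
(-53807 + p) + (-473)**2 = (-53807 - 96721/2) + (-473)**2 = -204335/2 + 223729 = 243123/2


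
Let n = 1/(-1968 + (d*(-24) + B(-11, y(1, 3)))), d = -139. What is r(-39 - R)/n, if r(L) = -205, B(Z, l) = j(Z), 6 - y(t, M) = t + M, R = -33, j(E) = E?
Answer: -278185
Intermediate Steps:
y(t, M) = 6 - M - t (y(t, M) = 6 - (t + M) = 6 - (M + t) = 6 + (-M - t) = 6 - M - t)
B(Z, l) = Z
n = 1/1357 (n = 1/(-1968 + (-139*(-24) - 11)) = 1/(-1968 + (3336 - 11)) = 1/(-1968 + 3325) = 1/1357 ≈ 0.00073692)
r(-39 - R)/n = -205/1/1357 = -205*1357 = -278185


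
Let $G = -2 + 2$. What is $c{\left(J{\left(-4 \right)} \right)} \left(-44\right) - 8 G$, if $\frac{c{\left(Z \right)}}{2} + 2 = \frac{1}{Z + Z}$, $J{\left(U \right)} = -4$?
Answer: $187$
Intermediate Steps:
$G = 0$
$c{\left(Z \right)} = -4 + \frac{1}{Z}$ ($c{\left(Z \right)} = -4 + \frac{2}{Z + Z} = -4 + \frac{2}{2 Z} = -4 + 2 \frac{1}{2 Z} = -4 + \frac{1}{Z}$)
$c{\left(J{\left(-4 \right)} \right)} \left(-44\right) - 8 G = \left(-4 + \frac{1}{-4}\right) \left(-44\right) - 0 = \left(-4 - \frac{1}{4}\right) \left(-44\right) + 0 = \left(- \frac{17}{4}\right) \left(-44\right) + 0 = 187 + 0 = 187$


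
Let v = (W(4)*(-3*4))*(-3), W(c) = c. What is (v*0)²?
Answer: 0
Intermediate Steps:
v = 144 (v = (4*(-3*4))*(-3) = (4*(-12))*(-3) = -48*(-3) = 144)
(v*0)² = (144*0)² = 0² = 0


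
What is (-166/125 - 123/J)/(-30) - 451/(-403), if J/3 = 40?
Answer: 14478259/12090000 ≈ 1.1975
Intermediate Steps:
J = 120 (J = 3*40 = 120)
(-166/125 - 123/J)/(-30) - 451/(-403) = (-166/125 - 123/120)/(-30) - 451/(-403) = (-166*1/125 - 123*1/120)*(-1/30) - 451*(-1/403) = (-166/125 - 41/40)*(-1/30) + 451/403 = -2353/1000*(-1/30) + 451/403 = 2353/30000 + 451/403 = 14478259/12090000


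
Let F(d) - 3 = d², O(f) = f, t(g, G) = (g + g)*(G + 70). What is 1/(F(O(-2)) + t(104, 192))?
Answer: 1/54503 ≈ 1.8348e-5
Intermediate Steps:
t(g, G) = 2*g*(70 + G) (t(g, G) = (2*g)*(70 + G) = 2*g*(70 + G))
F(d) = 3 + d²
1/(F(O(-2)) + t(104, 192)) = 1/((3 + (-2)²) + 2*104*(70 + 192)) = 1/((3 + 4) + 2*104*262) = 1/(7 + 54496) = 1/54503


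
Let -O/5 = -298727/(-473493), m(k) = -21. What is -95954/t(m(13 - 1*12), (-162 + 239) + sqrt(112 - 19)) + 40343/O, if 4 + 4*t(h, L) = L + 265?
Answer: -2374296006401029/170499928885 + 383816*sqrt(93)/114151 ≈ -13893.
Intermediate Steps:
O = -1493635/473493 (O = -(-1493635)/(-473493) = -(-1493635)*(-1)/473493 = -5*298727/473493 = -1493635/473493 ≈ -3.1545)
t(h, L) = 261/4 + L/4 (t(h, L) = -1 + (L + 265)/4 = -1 + (265 + L)/4 = -1 + (265/4 + L/4) = 261/4 + L/4)
-95954/t(m(13 - 1*12), (-162 + 239) + sqrt(112 - 19)) + 40343/O = -95954/(261/4 + ((-162 + 239) + sqrt(112 - 19))/4) + 40343/(-1493635/473493) = -95954/(261/4 + (77 + sqrt(93))/4) + 40343*(-473493/1493635) = -95954/(261/4 + (77/4 + sqrt(93)/4)) - 19102128099/1493635 = -95954/(169/2 + sqrt(93)/4) - 19102128099/1493635 = -19102128099/1493635 - 95954/(169/2 + sqrt(93)/4)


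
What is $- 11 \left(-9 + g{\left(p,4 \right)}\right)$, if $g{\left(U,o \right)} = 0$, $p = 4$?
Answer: $99$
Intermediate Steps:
$- 11 \left(-9 + g{\left(p,4 \right)}\right) = - 11 \left(-9 + 0\right) = \left(-11\right) \left(-9\right) = 99$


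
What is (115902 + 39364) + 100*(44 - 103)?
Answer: 149366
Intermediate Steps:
(115902 + 39364) + 100*(44 - 103) = 155266 + 100*(-59) = 155266 - 5900 = 149366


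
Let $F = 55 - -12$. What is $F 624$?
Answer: $41808$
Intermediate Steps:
$F = 67$ ($F = 55 + 12 = 67$)
$F 624 = 67 \cdot 624 = 41808$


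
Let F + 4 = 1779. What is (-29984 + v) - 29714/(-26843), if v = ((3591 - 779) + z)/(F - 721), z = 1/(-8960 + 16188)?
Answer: -360641561101205/12029314648 ≈ -29980.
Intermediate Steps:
F = 1775 (F = -4 + 1779 = 1775)
z = 1/7228 ≈ 0.00013835
v = 20325137/7618312 (v = ((3591 - 779) + 1/7228)/(1775 - 721) = (2812 + 1/7228)/1054 = (20325137/7228)*(1/1054) = 20325137/7618312 ≈ 2.6679)
(-29984 + v) - 29714/(-26843) = (-29984 + 20325137/7618312) - 29714/(-26843) = -228407141871/7618312 - 29714*(-1/26843) = -228407141871/7618312 + 29714/26843 = -360641561101205/12029314648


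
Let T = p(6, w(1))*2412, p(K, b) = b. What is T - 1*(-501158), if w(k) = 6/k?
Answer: 515630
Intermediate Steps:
T = 14472 (T = (6/1)*2412 = (6*1)*2412 = 6*2412 = 14472)
T - 1*(-501158) = 14472 - 1*(-501158) = 14472 + 501158 = 515630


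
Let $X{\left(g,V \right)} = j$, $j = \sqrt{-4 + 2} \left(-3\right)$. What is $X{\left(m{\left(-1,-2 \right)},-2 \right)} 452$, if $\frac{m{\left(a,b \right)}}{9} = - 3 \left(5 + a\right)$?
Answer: $- 1356 i \sqrt{2} \approx - 1917.7 i$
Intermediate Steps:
$m{\left(a,b \right)} = -135 - 27 a$ ($m{\left(a,b \right)} = 9 \left(- 3 \left(5 + a\right)\right) = 9 \left(-15 - 3 a\right) = -135 - 27 a$)
$j = - 3 i \sqrt{2}$ ($j = \sqrt{-2} \left(-3\right) = i \sqrt{2} \left(-3\right) = - 3 i \sqrt{2} \approx - 4.2426 i$)
$X{\left(g,V \right)} = - 3 i \sqrt{2}$
$X{\left(m{\left(-1,-2 \right)},-2 \right)} 452 = - 3 i \sqrt{2} \cdot 452 = - 1356 i \sqrt{2}$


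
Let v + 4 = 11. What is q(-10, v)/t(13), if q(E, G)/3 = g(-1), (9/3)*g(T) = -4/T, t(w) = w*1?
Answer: 4/13 ≈ 0.30769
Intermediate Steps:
v = 7 (v = -4 + 11 = 7)
t(w) = w
g(T) = -4/(3*T) (g(T) = (-4/T)/3 = -4/(3*T))
q(E, G) = 4 (q(E, G) = 3*(-4/3/(-1)) = 3*(-4/3*(-1)) = 3*(4/3) = 4)
q(-10, v)/t(13) = 4/13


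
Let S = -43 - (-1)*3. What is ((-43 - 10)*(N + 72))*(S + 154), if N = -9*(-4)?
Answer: -652536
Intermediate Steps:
N = 36
S = -40 (S = -43 - 1*(-3) = -43 + 3 = -40)
((-43 - 10)*(N + 72))*(S + 154) = ((-43 - 10)*(36 + 72))*(-40 + 154) = -53*108*114 = -5724*114 = -652536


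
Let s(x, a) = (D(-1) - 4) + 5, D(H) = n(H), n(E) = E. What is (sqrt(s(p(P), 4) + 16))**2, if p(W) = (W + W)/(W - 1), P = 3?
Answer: 16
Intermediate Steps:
D(H) = H
p(W) = 2*W/(-1 + W) (p(W) = (2*W)/(-1 + W) = 2*W/(-1 + W))
s(x, a) = 0 (s(x, a) = (-1 - 4) + 5 = -5 + 5 = 0)
(sqrt(s(p(P), 4) + 16))**2 = (sqrt(0 + 16))**2 = (sqrt(16))**2 = 4**2 = 16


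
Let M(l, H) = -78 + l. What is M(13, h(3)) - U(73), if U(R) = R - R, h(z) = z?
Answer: -65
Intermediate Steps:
U(R) = 0
M(13, h(3)) - U(73) = (-78 + 13) - 1*0 = -65 + 0 = -65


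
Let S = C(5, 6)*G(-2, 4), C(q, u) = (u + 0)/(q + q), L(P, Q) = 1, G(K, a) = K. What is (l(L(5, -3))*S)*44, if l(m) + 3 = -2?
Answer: 264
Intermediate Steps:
C(q, u) = u/(2*q) (C(q, u) = u/((2*q)) = u*(1/(2*q)) = u/(2*q))
S = -6/5 (S = ((½)*6/5)*(-2) = ((½)*6*(⅕))*(-2) = (⅗)*(-2) = -6/5 ≈ -1.2000)
l(m) = -5 (l(m) = -3 - 2 = -5)
(l(L(5, -3))*S)*44 = -5*(-6/5)*44 = 6*44 = 264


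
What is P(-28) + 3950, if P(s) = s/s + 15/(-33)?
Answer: 43456/11 ≈ 3950.5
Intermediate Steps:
P(s) = 6/11 (P(s) = 1 + 15*(-1/33) = 1 - 5/11 = 6/11)
P(-28) + 3950 = 6/11 + 3950 = 43456/11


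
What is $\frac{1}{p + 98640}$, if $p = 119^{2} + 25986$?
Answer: $\frac{1}{138787} \approx 7.2053 \cdot 10^{-6}$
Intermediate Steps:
$p = 40147$ ($p = 14161 + 25986 = 40147$)
$\frac{1}{p + 98640} = \frac{1}{40147 + 98640} = \frac{1}{138787}$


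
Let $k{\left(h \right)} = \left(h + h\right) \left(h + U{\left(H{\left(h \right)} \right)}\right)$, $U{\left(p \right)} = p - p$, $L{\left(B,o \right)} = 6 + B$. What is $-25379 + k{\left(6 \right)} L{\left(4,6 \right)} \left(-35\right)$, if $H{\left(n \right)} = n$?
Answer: $-50579$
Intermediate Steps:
$U{\left(p \right)} = 0$
$k{\left(h \right)} = 2 h^{2}$ ($k{\left(h \right)} = \left(h + h\right) \left(h + 0\right) = 2 h h = 2 h^{2}$)
$-25379 + k{\left(6 \right)} L{\left(4,6 \right)} \left(-35\right) = -25379 + 2 \cdot 6^{2} \left(6 + 4\right) \left(-35\right) = -25379 + 2 \cdot 36 \cdot 10 \left(-35\right) = -25379 + 72 \cdot 10 \left(-35\right) = -25379 + 720 \left(-35\right) = -25379 - 25200 = -50579$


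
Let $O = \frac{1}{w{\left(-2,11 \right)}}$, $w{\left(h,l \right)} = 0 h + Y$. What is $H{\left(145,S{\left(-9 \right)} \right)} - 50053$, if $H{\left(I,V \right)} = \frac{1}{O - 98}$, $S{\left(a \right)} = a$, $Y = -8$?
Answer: $- \frac{39291613}{785} \approx -50053.0$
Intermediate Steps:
$w{\left(h,l \right)} = -8$ ($w{\left(h,l \right)} = 0 h - 8 = 0 - 8 = -8$)
$O = - \frac{1}{8}$ ($O = \frac{1}{-8} = - \frac{1}{8} \approx -0.125$)
$H{\left(I,V \right)} = - \frac{8}{785}$ ($H{\left(I,V \right)} = \frac{1}{- \frac{1}{8} - 98} = \frac{1}{- \frac{785}{8}} = - \frac{8}{785}$)
$H{\left(145,S{\left(-9 \right)} \right)} - 50053 = - \frac{8}{785} - 50053 = - \frac{39291613}{785}$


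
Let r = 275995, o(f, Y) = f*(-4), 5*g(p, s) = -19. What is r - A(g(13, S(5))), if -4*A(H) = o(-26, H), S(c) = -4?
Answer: 276021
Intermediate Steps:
g(p, s) = -19/5 (g(p, s) = (⅕)*(-19) = -19/5)
o(f, Y) = -4*f
A(H) = -26 (A(H) = -(-1)*(-26) = -¼*104 = -26)
r - A(g(13, S(5))) = 275995 - 1*(-26) = 275995 + 26 = 276021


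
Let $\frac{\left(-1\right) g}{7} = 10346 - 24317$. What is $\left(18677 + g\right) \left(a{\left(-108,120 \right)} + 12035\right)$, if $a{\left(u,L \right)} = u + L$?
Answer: $1403162278$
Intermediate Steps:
$g = 97797$ ($g = - 7 \left(10346 - 24317\right) = \left(-7\right) \left(-13971\right) = 97797$)
$a{\left(u,L \right)} = L + u$
$\left(18677 + g\right) \left(a{\left(-108,120 \right)} + 12035\right) = \left(18677 + 97797\right) \left(\left(120 - 108\right) + 12035\right) = 116474 \left(12 + 12035\right) = 116474 \cdot 12047 = 1403162278$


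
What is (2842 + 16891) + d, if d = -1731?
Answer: 18002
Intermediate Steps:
(2842 + 16891) + d = (2842 + 16891) - 1731 = 19733 - 1731 = 18002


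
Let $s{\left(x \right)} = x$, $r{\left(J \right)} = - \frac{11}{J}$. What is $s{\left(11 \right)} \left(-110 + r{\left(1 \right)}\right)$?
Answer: $-1331$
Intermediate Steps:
$s{\left(11 \right)} \left(-110 + r{\left(1 \right)}\right) = 11 \left(-110 - \frac{11}{1}\right) = 11 \left(-110 - 11\right) = 11 \left(-121\right) = -1331$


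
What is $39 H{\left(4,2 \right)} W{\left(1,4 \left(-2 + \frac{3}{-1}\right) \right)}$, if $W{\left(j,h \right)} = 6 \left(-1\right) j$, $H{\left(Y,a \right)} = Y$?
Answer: $-936$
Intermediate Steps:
$W{\left(j,h \right)} = - 6 j$
$39 H{\left(4,2 \right)} W{\left(1,4 \left(-2 + \frac{3}{-1}\right) \right)} = 39 \cdot 4 \left(\left(-6\right) 1\right) = 156 \left(-6\right) = -936$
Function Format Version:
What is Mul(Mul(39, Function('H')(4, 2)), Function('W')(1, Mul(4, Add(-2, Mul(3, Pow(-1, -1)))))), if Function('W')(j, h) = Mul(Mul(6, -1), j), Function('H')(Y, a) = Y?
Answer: -936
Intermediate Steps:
Function('W')(j, h) = Mul(-6, j)
Mul(Mul(39, Function('H')(4, 2)), Function('W')(1, Mul(4, Add(-2, Mul(3, Pow(-1, -1)))))) = Mul(Mul(39, 4), Mul(-6, 1)) = Mul(156, -6) = -936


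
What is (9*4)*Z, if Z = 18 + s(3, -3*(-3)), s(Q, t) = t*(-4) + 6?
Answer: -432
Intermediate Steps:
s(Q, t) = 6 - 4*t (s(Q, t) = -4*t + 6 = 6 - 4*t)
Z = -12 (Z = 18 + (6 - (-12)*(-3)) = 18 + (6 - 4*9) = 18 + (6 - 36) = 18 - 30 = -12)
(9*4)*Z = (9*4)*(-12) = 36*(-12) = -432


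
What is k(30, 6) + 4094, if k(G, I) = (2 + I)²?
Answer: 4158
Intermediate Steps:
k(30, 6) + 4094 = (2 + 6)² + 4094 = 8² + 4094 = 64 + 4094 = 4158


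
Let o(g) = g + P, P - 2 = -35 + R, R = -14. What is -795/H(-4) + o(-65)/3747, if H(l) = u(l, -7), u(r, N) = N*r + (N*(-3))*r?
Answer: 2972593/209832 ≈ 14.167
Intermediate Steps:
u(r, N) = -2*N*r (u(r, N) = N*r + (-3*N)*r = N*r - 3*N*r = -2*N*r)
P = -47 (P = 2 + (-35 - 14) = 2 - 49 = -47)
H(l) = 14*l (H(l) = -2*(-7)*l = 14*l)
o(g) = -47 + g (o(g) = g - 47 = -47 + g)
-795/H(-4) + o(-65)/3747 = -795/(14*(-4)) + (-47 - 65)/3747 = -795/(-56) - 112*1/3747 = -795*(-1/56) - 112/3747 = 795/56 - 112/3747 = 2972593/209832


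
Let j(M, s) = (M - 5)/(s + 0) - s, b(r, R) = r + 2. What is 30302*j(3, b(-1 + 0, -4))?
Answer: -90906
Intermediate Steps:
b(r, R) = 2 + r
j(M, s) = -s + (-5 + M)/s (j(M, s) = (-5 + M)/s - s = -s + (-5 + M)/s)
30302*j(3, b(-1 + 0, -4)) = 30302*((-5 + 3 - (2 + (-1 + 0))²)/(2 + (-1 + 0))) = 30302*((-5 + 3 - (2 - 1)²)/(2 - 1)) = 30302*((-5 + 3 - 1*1²)/1) = 30302*(1*(-5 + 3 - 1*1)) = 30302*(1*(-5 + 3 - 1)) = 30302*(1*(-3)) = 30302*(-3) = -90906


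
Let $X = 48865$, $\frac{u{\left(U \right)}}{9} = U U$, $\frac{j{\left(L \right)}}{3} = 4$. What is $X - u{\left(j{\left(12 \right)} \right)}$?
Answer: $47569$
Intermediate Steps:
$j{\left(L \right)} = 12$ ($j{\left(L \right)} = 3 \cdot 4 = 12$)
$u{\left(U \right)} = 9 U^{2}$ ($u{\left(U \right)} = 9 U U = 9 U^{2}$)
$X - u{\left(j{\left(12 \right)} \right)} = 48865 - 9 \cdot 12^{2} = 48865 - 9 \cdot 144 = 48865 - 1296 = 47569$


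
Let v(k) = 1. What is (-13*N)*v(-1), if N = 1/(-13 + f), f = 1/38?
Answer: 494/493 ≈ 1.0020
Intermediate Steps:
f = 1/38 ≈ 0.026316
N = -38/493 (N = 1/(-13 + 1/38) = 1/(-493/38) = -38/493 ≈ -0.077079)
(-13*N)*v(-1) = -13*(-38/493)*1 = (494/493)*1 = 494/493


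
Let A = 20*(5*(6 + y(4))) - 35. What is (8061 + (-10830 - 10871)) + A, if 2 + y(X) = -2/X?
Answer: -13325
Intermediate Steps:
y(X) = -2 - 2/X
A = 315 (A = 20*(5*(6 + (-2 - 2/4))) - 35 = 20*(5*(6 + (-2 - 2*¼))) - 35 = 20*(5*(6 + (-2 - ½))) - 35 = 20*(5*(6 - 5/2)) - 35 = 20*(5*(7/2)) - 35 = 20*(35/2) - 35 = 350 - 35 = 315)
(8061 + (-10830 - 10871)) + A = (8061 + (-10830 - 10871)) + 315 = (8061 - 21701) + 315 = -13640 + 315 = -13325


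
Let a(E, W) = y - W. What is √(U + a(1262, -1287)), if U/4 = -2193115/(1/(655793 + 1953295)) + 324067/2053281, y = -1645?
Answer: I*√96495464461353170933858010/2053281 ≈ 4.7842e+6*I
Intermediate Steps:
a(E, W) = -1645 - W
U = -46995742160884874612/2053281 (U = 4*(-2193115/(1/(655793 + 1953295)) + 324067/2053281) = 4*(-2193115/(1/2609088) + 324067*(1/2053281)) = 4*(-2193115/1/2609088 + 324067/2053281) = 4*(-2193115*2609088 + 324067/2053281) = 4*(-5722030029120 + 324067/2053281) = 4*(-11748935540221218653/2053281) = -46995742160884874612/2053281 ≈ -2.2888e+13)
√(U + a(1262, -1287)) = √(-46995742160884874612/2053281 + (-1645 - 1*(-1287))) = √(-46995742160884874612/2053281 + (-1645 + 1287)) = √(-46995742160884874612/2053281 - 358) = √(-46995742161619949210/2053281) = I*√96495464461353170933858010/2053281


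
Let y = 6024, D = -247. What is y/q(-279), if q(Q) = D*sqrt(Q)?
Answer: 2008*I*sqrt(31)/7657 ≈ 1.4601*I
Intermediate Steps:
q(Q) = -247*sqrt(Q)
y/q(-279) = 6024/((-741*I*sqrt(31))) = 6024*(I*sqrt(31)/22971) = 2008*I*sqrt(31)/7657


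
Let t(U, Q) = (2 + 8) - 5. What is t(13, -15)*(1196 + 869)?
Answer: 10325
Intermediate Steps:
t(U, Q) = 5 (t(U, Q) = 10 - 5 = 5)
t(13, -15)*(1196 + 869) = 5*(1196 + 869) = 5*2065 = 10325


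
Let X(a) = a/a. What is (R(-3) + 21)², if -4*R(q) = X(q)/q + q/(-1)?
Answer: 3721/9 ≈ 413.44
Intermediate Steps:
X(a) = 1
R(q) = -1/(4*q) + q/4 (R(q) = -(1/q + q/(-1))/4 = -(1/q + q*(-1))/4 = -(1/q - q)/4 = -1/(4*q) + q/4)
(R(-3) + 21)² = ((¼)*(-1 + (-3)²)/(-3) + 21)² = ((¼)*(-⅓)*(-1 + 9) + 21)² = ((¼)*(-⅓)*8 + 21)² = (-⅔ + 21)² = (61/3)² = 3721/9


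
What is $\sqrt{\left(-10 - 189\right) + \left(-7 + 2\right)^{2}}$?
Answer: $i \sqrt{174} \approx 13.191 i$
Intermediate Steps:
$\sqrt{\left(-10 - 189\right) + \left(-7 + 2\right)^{2}} = \sqrt{\left(-10 - 189\right) + \left(-5\right)^{2}} = \sqrt{-199 + 25} = \sqrt{-174} = i \sqrt{174}$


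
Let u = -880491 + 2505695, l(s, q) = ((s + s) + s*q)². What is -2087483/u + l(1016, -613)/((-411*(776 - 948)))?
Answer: 156573271246863917/28722230292 ≈ 5.4513e+6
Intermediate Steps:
l(s, q) = (2*s + q*s)²
u = 1625204
-2087483/u + l(1016, -613)/((-411*(776 - 948))) = -2087483/1625204 + (1016²*(2 - 613)²)/((-411*(776 - 948))) = -2087483*1/1625204 + (1032256*(-611)²)/((-411*(-172))) = -2087483/1625204 + (1032256*373321)/70692 = -2087483/1625204 + 385362842176*(1/70692) = -2087483/1625204 + 96340710544/17673 = 156573271246863917/28722230292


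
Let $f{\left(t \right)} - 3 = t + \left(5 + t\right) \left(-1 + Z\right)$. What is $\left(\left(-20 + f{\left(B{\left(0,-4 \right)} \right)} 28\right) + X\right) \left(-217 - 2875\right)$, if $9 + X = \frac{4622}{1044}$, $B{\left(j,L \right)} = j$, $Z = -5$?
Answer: $\frac{629931614}{261} \approx 2.4135 \cdot 10^{6}$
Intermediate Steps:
$f{\left(t \right)} = -27 - 5 t$ ($f{\left(t \right)} = 3 + \left(t + \left(5 + t\right) \left(-1 - 5\right)\right) = 3 + \left(t + \left(5 + t\right) \left(-6\right)\right) = 3 - \left(30 + 5 t\right) = -27 - 5 t$)
$X = - \frac{2387}{522}$ ($X = -9 + \frac{4622}{1044} = -9 + 4622 \cdot \frac{1}{1044} = -9 + \frac{2311}{522} = - \frac{2387}{522} \approx -4.5728$)
$\left(\left(-20 + f{\left(B{\left(0,-4 \right)} \right)} 28\right) + X\right) \left(-217 - 2875\right) = \left(\left(-20 + \left(-27 - 0\right) 28\right) - \frac{2387}{522}\right) \left(-217 - 2875\right) = \left(\left(-20 + \left(-27 + 0\right) 28\right) - \frac{2387}{522}\right) \left(-3092\right) = \left(\left(-20 - 756\right) - \frac{2387}{522}\right) \left(-3092\right) = \left(-776 - \frac{2387}{522}\right) \left(-3092\right) = \left(- \frac{407459}{522}\right) \left(-3092\right) = \frac{629931614}{261}$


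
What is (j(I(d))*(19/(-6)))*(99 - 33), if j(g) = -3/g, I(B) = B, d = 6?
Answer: 209/2 ≈ 104.50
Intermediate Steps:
(j(I(d))*(19/(-6)))*(99 - 33) = ((-3/6)*(19/(-6)))*(99 - 33) = ((-3*⅙)*(19*(-⅙)))*66 = -½*(-19/6)*66 = (19/12)*66 = 209/2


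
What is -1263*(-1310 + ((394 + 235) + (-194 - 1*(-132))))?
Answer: 938409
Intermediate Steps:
-1263*(-1310 + ((394 + 235) + (-194 - 1*(-132)))) = -1263*(-1310 + (629 + (-194 + 132))) = -1263*(-1310 + (629 - 62)) = -1263*(-1310 + 567) = -1263*(-743) = 938409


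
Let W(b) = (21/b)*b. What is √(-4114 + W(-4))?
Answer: I*√4093 ≈ 63.977*I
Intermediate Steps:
W(b) = 21
√(-4114 + W(-4)) = √(-4114 + 21) = √(-4093) = I*√4093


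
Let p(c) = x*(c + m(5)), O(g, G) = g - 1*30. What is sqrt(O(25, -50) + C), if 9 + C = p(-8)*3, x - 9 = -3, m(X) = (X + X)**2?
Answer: sqrt(1642) ≈ 40.522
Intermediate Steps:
m(X) = 4*X**2 (m(X) = (2*X)**2 = 4*X**2)
x = 6 (x = 9 - 3 = 6)
O(g, G) = -30 + g (O(g, G) = g - 30 = -30 + g)
p(c) = 600 + 6*c (p(c) = 6*(c + 4*5**2) = 6*(c + 4*25) = 6*(c + 100) = 6*(100 + c) = 600 + 6*c)
C = 1647 (C = -9 + (600 + 6*(-8))*3 = -9 + (600 - 48)*3 = -9 + 552*3 = -9 + 1656 = 1647)
sqrt(O(25, -50) + C) = sqrt((-30 + 25) + 1647) = sqrt(-5 + 1647) = sqrt(1642)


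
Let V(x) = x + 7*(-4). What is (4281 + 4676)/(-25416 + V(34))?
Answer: -8957/25410 ≈ -0.35250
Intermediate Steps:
V(x) = -28 + x (V(x) = x - 28 = -28 + x)
(4281 + 4676)/(-25416 + V(34)) = (4281 + 4676)/(-25416 + (-28 + 34)) = 8957/(-25416 + 6) = 8957/(-25410) = 8957*(-1/25410) = -8957/25410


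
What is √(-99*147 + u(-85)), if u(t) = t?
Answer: I*√14638 ≈ 120.99*I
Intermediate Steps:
√(-99*147 + u(-85)) = √(-99*147 - 85) = √(-14553 - 85) = √(-14638) = I*√14638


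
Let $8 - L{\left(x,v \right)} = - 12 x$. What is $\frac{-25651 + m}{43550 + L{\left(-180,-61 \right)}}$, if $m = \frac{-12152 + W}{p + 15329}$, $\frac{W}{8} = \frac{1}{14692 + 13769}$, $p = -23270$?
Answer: $- \frac{5797005896387}{9356312343798} \approx -0.61958$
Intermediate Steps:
$W = \frac{8}{28461}$ ($W = \frac{8}{14692 + 13769} = \frac{8}{28461} \approx 0.00028109$)
$L{\left(x,v \right)} = 8 + 12 x$ ($L{\left(x,v \right)} = 8 - - 12 x = 8 + 12 x$)
$m = \frac{345858064}{226008801}$ ($m = \frac{-12152 + \frac{8}{28461}}{-23270 + 15329} = - \frac{345858064}{28461 \left(-7941\right)} = \left(- \frac{345858064}{28461}\right) \left(- \frac{1}{7941}\right) = \frac{345858064}{226008801} \approx 1.5303$)
$\frac{-25651 + m}{43550 + L{\left(-180,-61 \right)}} = \frac{-25651 + \frac{345858064}{226008801}}{43550 + \left(8 + 12 \left(-180\right)\right)} = - \frac{5797005896387}{226008801 \left(43550 + \left(8 - 2160\right)\right)} = - \frac{5797005896387}{226008801 \left(43550 - 2152\right)} = - \frac{5797005896387}{226008801 \cdot 41398} = \left(- \frac{5797005896387}{226008801}\right) \frac{1}{41398} = - \frac{5797005896387}{9356312343798}$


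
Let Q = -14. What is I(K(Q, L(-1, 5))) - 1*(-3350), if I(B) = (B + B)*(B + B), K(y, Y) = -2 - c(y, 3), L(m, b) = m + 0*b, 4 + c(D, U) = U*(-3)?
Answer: 3834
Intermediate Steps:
c(D, U) = -4 - 3*U (c(D, U) = -4 + U*(-3) = -4 - 3*U)
L(m, b) = m (L(m, b) = m + 0 = m)
K(y, Y) = 11 (K(y, Y) = -2 - (-4 - 3*3) = -2 - (-4 - 9) = -2 - 1*(-13) = -2 + 13 = 11)
I(B) = 4*B² (I(B) = (2*B)*(2*B) = 4*B²)
I(K(Q, L(-1, 5))) - 1*(-3350) = 4*11² - 1*(-3350) = 4*121 + 3350 = 484 + 3350 = 3834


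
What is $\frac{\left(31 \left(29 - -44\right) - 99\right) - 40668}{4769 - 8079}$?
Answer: $\frac{19252}{1655} \approx 11.633$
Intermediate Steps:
$\frac{\left(31 \left(29 - -44\right) - 99\right) - 40668}{4769 - 8079} = \frac{\left(31 \left(29 + 44\right) - 99\right) - 40668}{-3310} = \left(\left(31 \cdot 73 - 99\right) - 40668\right) \left(- \frac{1}{3310}\right) = \left(\left(2263 - 99\right) - 40668\right) \left(- \frac{1}{3310}\right) = \left(2164 - 40668\right) \left(- \frac{1}{3310}\right) = \left(-38504\right) \left(- \frac{1}{3310}\right) = \frac{19252}{1655}$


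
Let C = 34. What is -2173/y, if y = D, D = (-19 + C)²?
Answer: -2173/225 ≈ -9.6578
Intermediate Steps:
D = 225 (D = (-19 + 34)² = 15² = 225)
y = 225
-2173/y = -2173/225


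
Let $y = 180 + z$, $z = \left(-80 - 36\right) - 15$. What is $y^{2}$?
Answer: $2401$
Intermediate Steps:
$z = -131$ ($z = \left(-80 - 36\right) - 15 = -116 - 15 = -131$)
$y = 49$ ($y = 180 - 131 = 49$)
$y^{2} = 49^{2} = 2401$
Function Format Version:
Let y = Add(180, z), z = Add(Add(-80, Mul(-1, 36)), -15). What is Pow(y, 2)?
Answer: 2401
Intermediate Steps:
z = -131 (z = Add(Add(-80, -36), -15) = Add(-116, -15) = -131)
y = 49 (y = Add(180, -131) = 49)
Pow(y, 2) = Pow(49, 2) = 2401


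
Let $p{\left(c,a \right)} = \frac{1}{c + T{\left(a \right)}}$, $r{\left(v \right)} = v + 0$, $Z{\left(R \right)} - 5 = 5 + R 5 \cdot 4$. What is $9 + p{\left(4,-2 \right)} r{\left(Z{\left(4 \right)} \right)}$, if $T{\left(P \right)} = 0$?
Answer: $\frac{63}{2} \approx 31.5$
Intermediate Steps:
$Z{\left(R \right)} = 10 + 20 R$ ($Z{\left(R \right)} = 5 + \left(5 + R 5 \cdot 4\right) = 5 + \left(5 + R 20\right) = 5 + \left(5 + 20 R\right) = 10 + 20 R$)
$r{\left(v \right)} = v$
$p{\left(c,a \right)} = \frac{1}{c}$ ($p{\left(c,a \right)} = \frac{1}{c + 0} = \frac{1}{c}$)
$9 + p{\left(4,-2 \right)} r{\left(Z{\left(4 \right)} \right)} = 9 + \frac{10 + 20 \cdot 4}{4} = 9 + \frac{10 + 80}{4} = 9 + \frac{1}{4} \cdot 90 = 9 + \frac{45}{2} = \frac{63}{2}$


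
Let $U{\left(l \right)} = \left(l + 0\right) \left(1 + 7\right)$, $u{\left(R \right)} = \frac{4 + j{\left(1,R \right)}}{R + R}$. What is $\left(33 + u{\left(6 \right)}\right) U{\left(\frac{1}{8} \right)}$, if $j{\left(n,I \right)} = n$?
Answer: $\frac{401}{12} \approx 33.417$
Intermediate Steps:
$u{\left(R \right)} = \frac{5}{2 R}$ ($u{\left(R \right)} = \frac{4 + 1}{R + R} = \frac{5}{2 R}$)
$U{\left(l \right)} = 8 l$ ($U{\left(l \right)} = l 8 = 8 l$)
$\left(33 + u{\left(6 \right)}\right) U{\left(\frac{1}{8} \right)} = \left(33 + \frac{5}{2 \cdot 6}\right) \frac{8}{8} = \left(33 + \frac{5}{2} \cdot \frac{1}{6}\right) 8 \cdot \frac{1}{8} = \left(33 + \frac{5}{12}\right) 1 = \frac{401}{12} \cdot 1 = \frac{401}{12}$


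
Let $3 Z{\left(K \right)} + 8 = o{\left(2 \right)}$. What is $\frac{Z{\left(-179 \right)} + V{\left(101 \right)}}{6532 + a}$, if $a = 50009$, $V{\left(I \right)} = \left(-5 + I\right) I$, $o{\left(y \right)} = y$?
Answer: $\frac{9694}{56541} \approx 0.17145$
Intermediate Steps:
$Z{\left(K \right)} = -2$ ($Z{\left(K \right)} = - \frac{8}{3} + \frac{1}{3} \cdot 2 = - \frac{8}{3} + \frac{2}{3} = -2$)
$V{\left(I \right)} = I \left(-5 + I\right)$
$\frac{Z{\left(-179 \right)} + V{\left(101 \right)}}{6532 + a} = \frac{-2 + 101 \left(-5 + 101\right)}{6532 + 50009} = \frac{-2 + 101 \cdot 96}{56541} = \left(-2 + 9696\right) \frac{1}{56541} = 9694 \cdot \frac{1}{56541} = \frac{9694}{56541}$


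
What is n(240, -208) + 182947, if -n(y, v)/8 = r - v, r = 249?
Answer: 179291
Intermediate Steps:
n(y, v) = -1992 + 8*v (n(y, v) = -8*(249 - v) = -1992 + 8*v)
n(240, -208) + 182947 = (-1992 + 8*(-208)) + 182947 = (-1992 - 1664) + 182947 = -3656 + 182947 = 179291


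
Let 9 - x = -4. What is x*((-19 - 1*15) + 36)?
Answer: 26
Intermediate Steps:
x = 13 (x = 9 - 1*(-4) = 9 + 4 = 13)
x*((-19 - 1*15) + 36) = 13*((-19 - 1*15) + 36) = 13*((-19 - 15) + 36) = 13*(-34 + 36) = 13*2 = 26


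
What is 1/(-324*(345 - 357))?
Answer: 1/3888 ≈ 0.00025720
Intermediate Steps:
1/(-324*(345 - 357)) = 1/(-324*(-12)) = 1/3888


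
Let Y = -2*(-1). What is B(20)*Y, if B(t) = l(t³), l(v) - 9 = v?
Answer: 16018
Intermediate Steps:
l(v) = 9 + v
B(t) = 9 + t³
Y = 2
B(20)*Y = (9 + 20³)*2 = (9 + 8000)*2 = 8009*2 = 16018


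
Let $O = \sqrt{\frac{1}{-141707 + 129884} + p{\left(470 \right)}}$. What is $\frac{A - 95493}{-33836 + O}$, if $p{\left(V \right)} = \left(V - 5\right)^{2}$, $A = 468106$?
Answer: $- \frac{74530616396082}{6766649733617} - \frac{372613 \sqrt{30224650301202}}{13533299467234} \approx -11.166$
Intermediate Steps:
$p{\left(V \right)} = \left(-5 + V\right)^{2}$ ($p{\left(V \right)} = \left(V - 5\right)^{2} = \left(-5 + V\right)^{2}$)
$O = \frac{\sqrt{30224650301202}}{11823}$ ($O = \sqrt{\frac{1}{-141707 + 129884} + \left(-5 + 470\right)^{2}} = \sqrt{\frac{1}{-11823} + 465^{2}} = \sqrt{- \frac{1}{11823} + 216225} = \sqrt{\frac{2556428174}{11823}} = \frac{\sqrt{30224650301202}}{11823} \approx 465.0$)
$\frac{A - 95493}{-33836 + O} = \frac{468106 - 95493}{-33836 + \frac{\sqrt{30224650301202}}{11823}} = \frac{372613}{-33836 + \frac{\sqrt{30224650301202}}{11823}}$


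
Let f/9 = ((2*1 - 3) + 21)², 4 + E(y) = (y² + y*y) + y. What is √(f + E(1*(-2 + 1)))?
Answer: √3597 ≈ 59.975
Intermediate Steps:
E(y) = -4 + y + 2*y² (E(y) = -4 + ((y² + y*y) + y) = -4 + ((y² + y²) + y) = -4 + (2*y² + y) = -4 + (y + 2*y²) = -4 + y + 2*y²)
f = 3600 (f = 9*((2*1 - 3) + 21)² = 9*((2 - 3) + 21)² = 9*(-1 + 21)² = 9*20² = 9*400 = 3600)
√(f + E(1*(-2 + 1))) = √(3600 + (-4 + 1*(-2 + 1) + 2*(1*(-2 + 1))²)) = √(3600 + (-4 + 1*(-1) + 2*(1*(-1))²)) = √(3600 + (-4 - 1 + 2*(-1)²)) = √(3600 + (-4 - 1 + 2*1)) = √(3600 + (-4 - 1 + 2)) = √(3600 - 3) = √3597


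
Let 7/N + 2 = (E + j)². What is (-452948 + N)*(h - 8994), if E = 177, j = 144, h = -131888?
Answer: 6575147349607130/103039 ≈ 6.3812e+10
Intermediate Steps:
N = 7/103039 (N = 7/(-2 + (177 + 144)²) = 7/(-2 + 321²) = 7/(-2 + 103041) = 7/103039 ≈ 6.7935e-5)
(-452948 + N)*(h - 8994) = (-452948 + 7/103039)*(-131888 - 8994) = -46671308965/103039*(-140882) = 6575147349607130/103039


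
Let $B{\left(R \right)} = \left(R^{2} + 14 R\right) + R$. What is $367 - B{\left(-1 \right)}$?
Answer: $381$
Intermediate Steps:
$B{\left(R \right)} = R^{2} + 15 R$
$367 - B{\left(-1 \right)} = 367 - - (15 - 1) = 367 - \left(-1\right) 14 = 367 - -14 = 367 + 14 = 381$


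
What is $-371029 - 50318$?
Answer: $-421347$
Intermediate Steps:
$-371029 - 50318 = -421347$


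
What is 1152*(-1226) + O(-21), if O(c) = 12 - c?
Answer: -1412319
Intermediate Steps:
1152*(-1226) + O(-21) = 1152*(-1226) + (12 - 1*(-21)) = -1412352 + (12 + 21) = -1412352 + 33 = -1412319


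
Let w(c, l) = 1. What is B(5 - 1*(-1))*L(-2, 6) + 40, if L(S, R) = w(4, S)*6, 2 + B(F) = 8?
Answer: 76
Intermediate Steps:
B(F) = 6 (B(F) = -2 + 8 = 6)
L(S, R) = 6 (L(S, R) = 1*6 = 6)
B(5 - 1*(-1))*L(-2, 6) + 40 = 6*6 + 40 = 36 + 40 = 76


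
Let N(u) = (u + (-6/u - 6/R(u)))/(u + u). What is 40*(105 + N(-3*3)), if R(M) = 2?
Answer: 114080/27 ≈ 4225.2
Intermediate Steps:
N(u) = (-3 + u - 6/u)/(2*u) (N(u) = (u + (-6/u - 6/2))/(u + u) = (u + (-6/u - 6*½))/((2*u)) = (u + (-6/u - 3))*(1/(2*u)) = (u + (-3 - 6/u))*(1/(2*u)) = (-3 + u - 6/u)*(1/(2*u)) = (-3 + u - 6/u)/(2*u))
40*(105 + N(-3*3)) = 40*(105 + (-6 + (-3*3)² - (-9)*3)/(2*(-3*3)²)) = 40*(105 + (½)*(-6 + (-9)² - 3*(-9))/(-9)²) = 40*(105 + (½)*(1/81)*(-6 + 81 + 27)) = 40*(105 + (½)*(1/81)*102) = 40*(105 + 17/27) = 40*(2852/27) = 114080/27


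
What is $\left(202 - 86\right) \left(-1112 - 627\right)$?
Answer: $-201724$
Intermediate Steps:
$\left(202 - 86\right) \left(-1112 - 627\right) = \left(202 - 86\right) \left(-1739\right) = 116 \left(-1739\right) = -201724$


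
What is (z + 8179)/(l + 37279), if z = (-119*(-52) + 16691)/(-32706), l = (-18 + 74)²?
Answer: 53495899/264362598 ≈ 0.20236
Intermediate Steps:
l = 3136 (l = 56² = 3136)
z = -22879/32706 (z = (6188 + 16691)*(-1/32706) = 22879*(-1/32706) = -22879/32706 ≈ -0.69954)
(z + 8179)/(l + 37279) = (-22879/32706 + 8179)/(3136 + 37279) = (267479495/32706)/40415 = (267479495/32706)*(1/40415) = 53495899/264362598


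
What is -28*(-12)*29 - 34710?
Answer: -24966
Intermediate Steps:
-28*(-12)*29 - 34710 = 336*29 - 34710 = 9744 - 34710 = -24966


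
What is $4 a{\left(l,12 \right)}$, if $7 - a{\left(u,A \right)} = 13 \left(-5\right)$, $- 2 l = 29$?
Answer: $288$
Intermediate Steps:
$l = - \frac{29}{2}$ ($l = \left(- \frac{1}{2}\right) 29 = - \frac{29}{2} \approx -14.5$)
$a{\left(u,A \right)} = 72$ ($a{\left(u,A \right)} = 7 - 13 \left(-5\right) = 7 - -65 = 7 + 65 = 72$)
$4 a{\left(l,12 \right)} = 4 \cdot 72 = 288$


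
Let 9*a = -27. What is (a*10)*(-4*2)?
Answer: 240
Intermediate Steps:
a = -3 (a = (⅑)*(-27) = -3)
(a*10)*(-4*2) = (-3*10)*(-4*2) = -30*(-8) = 240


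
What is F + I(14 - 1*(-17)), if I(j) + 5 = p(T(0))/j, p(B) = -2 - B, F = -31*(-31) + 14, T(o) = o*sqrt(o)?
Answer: 30068/31 ≈ 969.94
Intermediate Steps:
T(o) = o**(3/2)
F = 975 (F = 961 + 14 = 975)
I(j) = -5 - 2/j (I(j) = -5 + (-2 - 0**(3/2))/j = -5 + (-2 - 1*0)/j = -5 + (-2 + 0)/j = -5 - 2/j)
F + I(14 - 1*(-17)) = 975 + (-5 - 2/(14 - 1*(-17))) = 975 + (-5 - 2/(14 + 17)) = 975 + (-5 - 2/31) = 975 - 157/31 = 30068/31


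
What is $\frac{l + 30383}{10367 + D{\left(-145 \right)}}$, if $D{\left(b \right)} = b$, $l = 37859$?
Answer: $\frac{34121}{5111} \approx 6.676$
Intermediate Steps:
$\frac{l + 30383}{10367 + D{\left(-145 \right)}} = \frac{37859 + 30383}{10367 - 145} = \frac{68242}{10222} = 68242 \cdot \frac{1}{10222} = \frac{34121}{5111}$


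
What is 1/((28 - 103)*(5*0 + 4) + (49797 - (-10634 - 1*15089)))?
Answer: 1/75220 ≈ 1.3294e-5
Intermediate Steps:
1/((28 - 103)*(5*0 + 4) + (49797 - (-10634 - 1*15089))) = 1/(-75*(0 + 4) + (49797 - (-10634 - 15089))) = 1/(-75*4 + (49797 - 1*(-25723))) = 1/(-300 + (49797 + 25723)) = 1/(-300 + 75520) = 1/75220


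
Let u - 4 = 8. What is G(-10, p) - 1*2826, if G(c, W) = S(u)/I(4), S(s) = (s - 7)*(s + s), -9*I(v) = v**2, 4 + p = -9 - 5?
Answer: -5787/2 ≈ -2893.5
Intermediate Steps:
u = 12 (u = 4 + 8 = 12)
p = -18 (p = -4 + (-9 - 5) = -4 - 14 = -18)
I(v) = -v**2/9
S(s) = 2*s*(-7 + s) (S(s) = (-7 + s)*(2*s) = 2*s*(-7 + s))
G(c, W) = -135/2 (G(c, W) = (2*12*(-7 + 12))/((-1/9*4**2)) = (2*12*5)/((-1/9*16)) = 120/(-16/9) = 120*(-9/16) = -135/2)
G(-10, p) - 1*2826 = -135/2 - 1*2826 = -135/2 - 2826 = -5787/2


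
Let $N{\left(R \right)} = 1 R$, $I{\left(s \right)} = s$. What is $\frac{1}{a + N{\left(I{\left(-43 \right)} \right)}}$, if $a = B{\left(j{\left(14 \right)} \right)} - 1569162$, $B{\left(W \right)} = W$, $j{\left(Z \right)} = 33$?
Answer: $- \frac{1}{1569172} \approx -6.3728 \cdot 10^{-7}$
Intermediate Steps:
$N{\left(R \right)} = R$
$a = -1569129$ ($a = 33 - 1569162 = -1569129$)
$\frac{1}{a + N{\left(I{\left(-43 \right)} \right)}} = \frac{1}{-1569129 - 43} = \frac{1}{-1569172} = - \frac{1}{1569172}$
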